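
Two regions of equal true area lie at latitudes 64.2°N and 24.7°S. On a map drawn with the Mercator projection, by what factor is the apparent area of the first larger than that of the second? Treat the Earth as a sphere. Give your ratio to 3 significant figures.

Mercator areal scale is sec²φ.
At 64.2°: sec²(64.2°) = 1/0.4352² = 5.279.
At 24.7°: sec²(24.7°) = 1/0.9085² = 1.212.
Ratio = 5.279/1.212 = cos²(24.7°)/cos²(64.2°) ≈ 4.36.

4.36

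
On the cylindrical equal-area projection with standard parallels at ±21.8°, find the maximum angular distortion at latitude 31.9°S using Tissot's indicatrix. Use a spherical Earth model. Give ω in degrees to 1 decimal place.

10.2°

For cylindrical equal-area with standard parallel φ₀, h = cos φ / cos φ₀ and k = cos φ₀ / cos φ, so h·k = 1.
At 31.9°: h = 0.9144, k = 1.094; principal scales a = 1.094, b = 0.9144.
sin(ω/2) = (a − b)/(a + b) = 0.1793/2.008 = 0.08929, so ω = 2 arcsin(0.08929) ≈ 10.2°.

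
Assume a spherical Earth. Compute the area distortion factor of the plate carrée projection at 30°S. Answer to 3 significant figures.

Plate carrée maps x = Rλ, y = Rφ. The meridian scale is h = 1 and the parallel scale is k = 1/cos φ = sec φ.
Areal scale = h·k = 1 × sec φ; at 30°, h = 1.000, k = 1.155, so h·k = 1.155.

1.15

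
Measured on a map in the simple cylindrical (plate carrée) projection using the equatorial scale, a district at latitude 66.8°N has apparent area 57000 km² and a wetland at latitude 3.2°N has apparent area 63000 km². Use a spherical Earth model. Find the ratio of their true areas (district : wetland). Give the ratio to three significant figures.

On the plate carrée, areal scale = h·k = 1 × sec φ, so true area = apparent × cos φ.
True area of district: 57000 × cos(66.8°) = 57000 × 0.3939 = 22450 km².
True area of wetland: 63000 × cos(3.2°) = 63000 × 0.9984 = 62900 km².
Ratio = 22450 / 62900 ≈ 0.357.

0.357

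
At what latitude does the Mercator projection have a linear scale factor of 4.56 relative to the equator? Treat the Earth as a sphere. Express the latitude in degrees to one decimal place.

77.3°

Mercator scale is k = sec φ = 1/cos φ.
1/cos φ = 4.56  ⇒  cos φ = 0.2193  ⇒  φ = arccos(0.2193) ≈ 77.3°.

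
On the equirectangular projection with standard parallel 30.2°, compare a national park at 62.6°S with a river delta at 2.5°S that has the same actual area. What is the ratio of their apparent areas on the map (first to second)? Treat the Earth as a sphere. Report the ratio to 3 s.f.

2.17

The equidistant cylindrical projection with φ₀ = 30.2° has h = 1 (meridians true) and k = cos φ₀ / cos φ along parallels.
Areal scale at 62.6°: h·k = 1.000 × 1.878 = 1.878.
Areal scale at 2.5°: h·k = 1.000 × 0.8651 = 0.8651.
Ratio = 1.878/0.8651 ≈ 2.17.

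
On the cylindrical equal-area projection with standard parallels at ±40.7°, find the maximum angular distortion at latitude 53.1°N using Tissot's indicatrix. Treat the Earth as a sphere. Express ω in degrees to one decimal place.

26.5°

For cylindrical equal-area with standard parallel φ₀, h = cos φ / cos φ₀ and k = cos φ₀ / cos φ, so h·k = 1.
At 53.1°: h = 0.7920, k = 1.263; principal scales a = 1.263, b = 0.7920.
sin(ω/2) = (a − b)/(a + b) = 0.4707/2.055 = 0.2291, so ω = 2 arcsin(0.2291) ≈ 26.5°.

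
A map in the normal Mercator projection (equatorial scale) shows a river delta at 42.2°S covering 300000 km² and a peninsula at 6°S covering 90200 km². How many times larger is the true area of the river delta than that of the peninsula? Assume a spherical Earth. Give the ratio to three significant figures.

On Mercator the areal scale is sec²φ, so true area = apparent × cos²φ.
True area of river delta: 300000 × cos²(42.2°) = 300000 × 0.5488 = 164600 km².
True area of peninsula: 90200 × cos²(6°) = 90200 × 0.9891 = 89210 km².
Ratio = 164600 / 89210 ≈ 1.85.

1.85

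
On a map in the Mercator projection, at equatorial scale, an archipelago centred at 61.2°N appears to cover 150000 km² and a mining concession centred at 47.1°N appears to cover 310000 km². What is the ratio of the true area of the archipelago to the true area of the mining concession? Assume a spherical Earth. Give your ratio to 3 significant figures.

0.242

On Mercator the areal scale is sec²φ, so true area = apparent × cos²φ.
True area of archipelago: 150000 × cos²(61.2°) = 150000 × 0.2321 = 34810 km².
True area of mining concession: 310000 × cos²(47.1°) = 310000 × 0.4634 = 143600 km².
Ratio = 34810 / 143600 ≈ 0.242.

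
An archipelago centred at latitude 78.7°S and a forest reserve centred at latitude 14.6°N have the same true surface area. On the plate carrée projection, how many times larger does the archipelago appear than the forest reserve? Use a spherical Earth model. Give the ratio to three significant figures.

For the equirectangular projection with φ₀ = 0 (plate carrée), h = 1 along meridians and k = sec φ along parallels.
Areal scale at 78.7°: h·k = 1.000 × 5.103 = 5.103.
Areal scale at 14.6°: h·k = 1.000 × 1.033 = 1.033.
Ratio = 5.103/1.033 ≈ 4.94.

4.94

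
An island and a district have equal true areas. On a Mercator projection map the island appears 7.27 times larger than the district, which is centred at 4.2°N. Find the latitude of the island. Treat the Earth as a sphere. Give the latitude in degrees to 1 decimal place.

68.3°

Mercator areal scale is sec²φ, so apparent-area ratio = sec²φ₁ / sec²φ₂ = cos²φ₂ / cos²φ₁.
cos²φ₂ / cos²φ₁ = 7.27  ⇒  cos φ₁ = cos 4.2° / √7.27 = 0.9973/2.696 = 0.3699.
φ₁ = arccos(0.3699) ≈ 68.3°.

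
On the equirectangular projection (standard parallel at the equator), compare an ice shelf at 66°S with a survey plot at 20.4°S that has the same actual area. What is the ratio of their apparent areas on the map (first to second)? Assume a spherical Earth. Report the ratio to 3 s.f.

2.30

Plate carrée maps x = Rλ, y = Rφ. The meridian scale is h = 1 and the parallel scale is k = 1/cos φ = sec φ.
Areal scale at 66°: h·k = 1.000 × 2.459 = 2.459.
Areal scale at 20.4°: h·k = 1.000 × 1.067 = 1.067.
Ratio = 2.459/1.067 ≈ 2.30.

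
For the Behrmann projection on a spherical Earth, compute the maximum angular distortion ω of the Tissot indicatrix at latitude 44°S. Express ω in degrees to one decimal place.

21.1°

Behrmann is a cylindrical equal-area projection with standard parallels at ±30°. For cylindrical equal-area with standard parallel φ₀, h = cos φ / cos φ₀ and k = cos φ₀ / cos φ, so h·k = 1.
At 44°: h = 0.8306, k = 1.204; principal scales a = 1.204, b = 0.8306.
sin(ω/2) = (a − b)/(a + b) = 0.3733/2.035 = 0.1835, so ω = 2 arcsin(0.1835) ≈ 21.1°.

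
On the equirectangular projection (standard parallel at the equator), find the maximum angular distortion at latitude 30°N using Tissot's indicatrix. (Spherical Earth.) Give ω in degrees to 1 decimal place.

In the plate carrée (x = Rλ, y = Rφ), meridians are true-scale (h = 1) and parallels are stretched by k = sec φ.
At 30°: h = 1.000, k = 1.155; principal scales a = 1.155, b = 1.000.
sin(ω/2) = (a − b)/(a + b) = 0.1547/2.155 = 0.07180, so ω = 2 arcsin(0.07180) ≈ 8.2°.

8.2°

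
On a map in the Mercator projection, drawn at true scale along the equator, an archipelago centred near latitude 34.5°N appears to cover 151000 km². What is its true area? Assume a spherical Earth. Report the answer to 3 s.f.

103000 km²

The Mercator projection is conformal; its linear scale factor is the same in every direction and equals sec φ = 1/cos φ.
Areal scale = k² = sec²φ = 1/cos²(34.5°) = 1/0.8241² = 1.472.
True area = apparent / (areal scale) = 151000 / 1.472 ≈ 103000 km².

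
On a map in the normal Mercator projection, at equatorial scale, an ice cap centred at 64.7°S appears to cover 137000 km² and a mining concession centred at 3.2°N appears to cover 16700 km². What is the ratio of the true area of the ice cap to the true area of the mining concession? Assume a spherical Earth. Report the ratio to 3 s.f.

1.50

Mercator's areal exaggeration is sec²φ; hence true area = (apparent area) · cos²φ.
True area of ice cap: 137000 × cos²(64.7°) = 137000 × 0.1826 = 25020 km².
True area of mining concession: 16700 × cos²(3.2°) = 16700 × 0.9969 = 16650 km².
Ratio = 25020 / 16650 ≈ 1.50.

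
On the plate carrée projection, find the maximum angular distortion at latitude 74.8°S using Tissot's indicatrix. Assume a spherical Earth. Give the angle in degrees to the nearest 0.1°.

71.5°

Plate carrée maps x = Rλ, y = Rφ. The meridian scale is h = 1 and the parallel scale is k = 1/cos φ = sec φ.
At 74.8°: h = 1.000, k = 3.814; principal scales a = 3.814, b = 1.000.
sin(ω/2) = (a − b)/(a + b) = 2.814/4.814 = 0.5845, so ω = 2 arcsin(0.5845) ≈ 71.5°.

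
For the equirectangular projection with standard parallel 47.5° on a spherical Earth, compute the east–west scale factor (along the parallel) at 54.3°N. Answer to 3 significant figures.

In the equirectangular projection with standard parallel φ₀ = 47.5° (x = Rλ cos φ₀, y = Rφ), meridians are true-scale (h = 1) and the parallel scale is k = cos φ₀ / cos φ.
k = cos 47.5° / cos 54.3° = 0.6756/0.5835 = 1.158.

1.16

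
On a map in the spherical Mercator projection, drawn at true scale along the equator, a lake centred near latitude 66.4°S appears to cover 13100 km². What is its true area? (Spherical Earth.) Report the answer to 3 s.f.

Mercator is conformal, so the point scale is isotropic: h = k = sec φ = 1/cos φ.
Areal scale = k² = sec²φ = 1/cos²(66.4°) = 1/0.4003² = 6.239.
True area = apparent / (areal scale) = 13100 / 6.239 ≈ 2100 km².

2100 km²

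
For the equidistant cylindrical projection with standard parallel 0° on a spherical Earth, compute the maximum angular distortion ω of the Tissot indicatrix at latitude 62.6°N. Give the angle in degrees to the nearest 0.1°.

Plate carrée maps x = Rλ, y = Rφ. The meridian scale is h = 1 and the parallel scale is k = 1/cos φ = sec φ.
At 62.6°: h = 1.000, k = 2.173; principal scales a = 2.173, b = 1.000.
sin(ω/2) = (a − b)/(a + b) = 1.173/3.173 = 0.3697, so ω = 2 arcsin(0.3697) ≈ 43.4°.

43.4°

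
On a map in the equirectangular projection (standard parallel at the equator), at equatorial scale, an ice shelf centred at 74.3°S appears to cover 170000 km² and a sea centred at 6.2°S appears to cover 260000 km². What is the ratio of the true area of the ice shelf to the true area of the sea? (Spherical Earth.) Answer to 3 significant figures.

Plate carrée has h = 1 and k = sec φ, giving areal scale sec φ; true area = (apparent area) · cos φ.
True area of ice shelf: 170000 × cos(74.3°) = 170000 × 0.2706 = 46000 km².
True area of sea: 260000 × cos(6.2°) = 260000 × 0.9942 = 258500 km².
Ratio = 46000 / 258500 ≈ 0.178.

0.178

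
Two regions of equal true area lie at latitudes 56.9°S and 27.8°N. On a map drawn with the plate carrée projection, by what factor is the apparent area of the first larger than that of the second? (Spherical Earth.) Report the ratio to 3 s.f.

1.62

Plate carrée maps x = Rλ, y = Rφ. The meridian scale is h = 1 and the parallel scale is k = 1/cos φ = sec φ.
Areal scale at 56.9°: h·k = 1.000 × 1.831 = 1.831.
Areal scale at 27.8°: h·k = 1.000 × 1.130 = 1.130.
Ratio = 1.831/1.130 ≈ 1.62.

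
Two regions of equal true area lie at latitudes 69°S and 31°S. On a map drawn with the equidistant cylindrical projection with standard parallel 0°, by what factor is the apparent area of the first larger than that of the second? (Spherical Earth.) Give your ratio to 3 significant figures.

In the plate carrée (x = Rλ, y = Rφ), meridians are true-scale (h = 1) and parallels are stretched by k = sec φ.
Areal scale at 69°: h·k = 1.000 × 2.790 = 2.790.
Areal scale at 31°: h·k = 1.000 × 1.167 = 1.167.
Ratio = 2.790/1.167 ≈ 2.39.

2.39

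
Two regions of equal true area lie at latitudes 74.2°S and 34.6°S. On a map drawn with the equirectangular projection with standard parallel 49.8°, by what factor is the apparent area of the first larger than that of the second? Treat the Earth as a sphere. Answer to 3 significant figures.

With standard parallel φ₀ = 49.8°, the equirectangular projection gives x = Rλ cos φ₀, y = Rφ, so h = 1 and k = cos 49.8° / cos φ.
Areal scale at 74.2°: h·k = 1.000 × 2.371 = 2.371.
Areal scale at 34.6°: h·k = 1.000 × 0.7841 = 0.7841.
Ratio = 2.371/0.7841 ≈ 3.02.

3.02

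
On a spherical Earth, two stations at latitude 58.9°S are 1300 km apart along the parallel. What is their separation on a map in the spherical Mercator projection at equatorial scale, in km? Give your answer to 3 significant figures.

2520 km

For Mercator, h = k = sec φ (a conformal cylindrical projection has a single point scale, 1/cos φ).
Along the parallel, k = sec 58.9° = 1/0.5165 = 1.936.
Map distance = 1300 × 1.936 ≈ 2520 km.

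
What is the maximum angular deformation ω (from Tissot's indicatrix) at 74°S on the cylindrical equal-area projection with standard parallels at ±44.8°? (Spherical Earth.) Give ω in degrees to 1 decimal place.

95.1°

For cylindrical equal-area with standard parallel φ₀, h = cos φ / cos φ₀ and k = cos φ₀ / cos φ, so h·k = 1.
At 74°: h = 0.3885, k = 2.574; principal scales a = 2.574, b = 0.3885.
sin(ω/2) = (a − b)/(a + b) = 2.186/2.963 = 0.7378, so ω = 2 arcsin(0.7378) ≈ 95.1°.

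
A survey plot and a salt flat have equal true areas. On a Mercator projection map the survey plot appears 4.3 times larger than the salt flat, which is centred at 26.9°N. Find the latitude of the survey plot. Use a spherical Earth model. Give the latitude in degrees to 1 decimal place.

64.5°

On Mercator, (apparent₁)/(apparent₂) = sec²φ₁ / sec²φ₂ when true areas are equal.
cos²φ₂ / cos²φ₁ = 4.3  ⇒  cos φ₁ = cos 26.9° / √4.3 = 0.8918/2.074 = 0.4301.
φ₁ = arccos(0.4301) ≈ 64.5°.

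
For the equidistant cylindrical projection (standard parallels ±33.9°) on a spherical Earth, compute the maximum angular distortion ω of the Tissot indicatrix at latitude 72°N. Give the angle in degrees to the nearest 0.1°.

54.4°

The equidistant cylindrical projection with φ₀ = 33.9° has h = 1 (meridians true) and k = cos φ₀ / cos φ along parallels.
At 72°: h = 1.000, k = 2.686; principal scales a = 2.686, b = 1.000.
sin(ω/2) = (a − b)/(a + b) = 1.686/3.686 = 0.4574, so ω = 2 arcsin(0.4574) ≈ 54.4°.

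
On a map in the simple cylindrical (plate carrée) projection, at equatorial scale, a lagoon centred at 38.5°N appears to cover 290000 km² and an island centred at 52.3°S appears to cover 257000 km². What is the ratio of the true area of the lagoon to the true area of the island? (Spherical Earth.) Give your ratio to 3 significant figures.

Plate carrée has h = 1 and k = sec φ, giving areal scale sec φ; true area = (apparent area) · cos φ.
True area of lagoon: 290000 × cos(38.5°) = 290000 × 0.7826 = 227000 km².
True area of island: 257000 × cos(52.3°) = 257000 × 0.6115 = 157200 km².
Ratio = 227000 / 157200 ≈ 1.44.

1.44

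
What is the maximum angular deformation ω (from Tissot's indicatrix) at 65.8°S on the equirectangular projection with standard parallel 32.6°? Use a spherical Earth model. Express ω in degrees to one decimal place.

40.4°

With standard parallel φ₀ = 32.6°, the equirectangular projection gives x = Rλ cos φ₀, y = Rφ, so h = 1 and k = cos 32.6° / cos φ.
At 65.8°: h = 1.000, k = 2.055; principal scales a = 2.055, b = 1.000.
sin(ω/2) = (a − b)/(a + b) = 1.055/3.055 = 0.3454, so ω = 2 arcsin(0.3454) ≈ 40.4°.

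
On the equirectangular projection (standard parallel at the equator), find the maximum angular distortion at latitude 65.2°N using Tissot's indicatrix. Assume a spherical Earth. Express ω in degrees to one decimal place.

In the plate carrée (x = Rλ, y = Rφ), meridians are true-scale (h = 1) and parallels are stretched by k = sec φ.
At 65.2°: h = 1.000, k = 2.384; principal scales a = 2.384, b = 1.000.
sin(ω/2) = (a − b)/(a + b) = 1.384/3.384 = 0.4090, so ω = 2 arcsin(0.4090) ≈ 48.3°.

48.3°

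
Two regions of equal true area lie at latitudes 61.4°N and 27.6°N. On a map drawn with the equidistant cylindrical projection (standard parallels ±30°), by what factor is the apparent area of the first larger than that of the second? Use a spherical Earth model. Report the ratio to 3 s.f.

The equidistant cylindrical projection with φ₀ = 30° has h = 1 (meridians true) and k = cos φ₀ / cos φ along parallels.
Areal scale at 61.4°: h·k = 1.000 × 1.809 = 1.809.
Areal scale at 27.6°: h·k = 1.000 × 0.9772 = 0.9772.
Ratio = 1.809/0.9772 ≈ 1.85.

1.85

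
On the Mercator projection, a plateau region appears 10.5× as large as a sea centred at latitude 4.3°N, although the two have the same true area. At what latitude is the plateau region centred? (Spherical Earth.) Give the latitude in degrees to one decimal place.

On Mercator, (apparent₁)/(apparent₂) = sec²φ₁ / sec²φ₂ when true areas are equal.
cos²φ₂ / cos²φ₁ = 10.5  ⇒  cos φ₁ = cos 4.3° / √10.5 = 0.9972/3.240 = 0.3077.
φ₁ = arccos(0.3077) ≈ 72.1°.

72.1°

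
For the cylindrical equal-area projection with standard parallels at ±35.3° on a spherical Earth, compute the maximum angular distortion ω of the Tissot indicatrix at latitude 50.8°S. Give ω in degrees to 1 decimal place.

A cylindrical equal-area projection with standard parallel φ₀ has meridian scale h = cos φ / cos φ₀ and parallel scale k = cos φ₀ / cos φ (so areas are preserved, h·k = 1).
At 50.8°: h = 0.7744, k = 1.291; principal scales a = 1.291, b = 0.7744.
sin(ω/2) = (a − b)/(a + b) = 0.5169/2.066 = 0.2502, so ω = 2 arcsin(0.2502) ≈ 29.0°.

29.0°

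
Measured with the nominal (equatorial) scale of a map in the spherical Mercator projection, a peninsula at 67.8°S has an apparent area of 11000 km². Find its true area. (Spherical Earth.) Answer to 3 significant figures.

The Mercator projection is conformal; its linear scale factor is the same in every direction and equals sec φ = 1/cos φ.
Areal scale = k² = sec²φ = 1/cos²(67.8°) = 1/0.3778² = 7.005.
True area = apparent / (areal scale) = 11000 / 7.005 ≈ 1570 km².

1570 km²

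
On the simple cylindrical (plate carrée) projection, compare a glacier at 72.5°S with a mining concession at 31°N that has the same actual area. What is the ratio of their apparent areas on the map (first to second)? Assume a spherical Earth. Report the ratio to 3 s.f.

2.85

For the equirectangular projection with φ₀ = 0 (plate carrée), h = 1 along meridians and k = sec φ along parallels.
Areal scale at 72.5°: h·k = 1.000 × 3.326 = 3.326.
Areal scale at 31°: h·k = 1.000 × 1.167 = 1.167.
Ratio = 3.326/1.167 ≈ 2.85.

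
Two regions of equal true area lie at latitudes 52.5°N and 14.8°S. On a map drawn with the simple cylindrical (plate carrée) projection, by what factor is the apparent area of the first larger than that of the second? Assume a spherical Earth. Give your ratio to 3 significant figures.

For the equirectangular projection with φ₀ = 0 (plate carrée), h = 1 along meridians and k = sec φ along parallels.
Areal scale at 52.5°: h·k = 1.000 × 1.643 = 1.643.
Areal scale at 14.8°: h·k = 1.000 × 1.034 = 1.034.
Ratio = 1.643/1.034 ≈ 1.59.

1.59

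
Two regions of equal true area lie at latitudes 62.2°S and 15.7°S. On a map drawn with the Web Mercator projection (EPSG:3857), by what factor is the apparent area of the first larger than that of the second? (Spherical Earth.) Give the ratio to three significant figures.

4.26

Mercator areal scale is sec²φ.
At 62.2°: sec²(62.2°) = 1/0.4664² = 4.597.
At 15.7°: sec²(15.7°) = 1/0.9627² = 1.079.
Ratio = 4.597/1.079 = cos²(15.7°)/cos²(62.2°) ≈ 4.26.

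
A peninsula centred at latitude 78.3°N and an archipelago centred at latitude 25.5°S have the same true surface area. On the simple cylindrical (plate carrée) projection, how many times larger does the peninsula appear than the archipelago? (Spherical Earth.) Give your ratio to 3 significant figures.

In the plate carrée (x = Rλ, y = Rφ), meridians are true-scale (h = 1) and parallels are stretched by k = sec φ.
Areal scale at 78.3°: h·k = 1.000 × 4.931 = 4.931.
Areal scale at 25.5°: h·k = 1.000 × 1.108 = 1.108.
Ratio = 4.931/1.108 ≈ 4.45.

4.45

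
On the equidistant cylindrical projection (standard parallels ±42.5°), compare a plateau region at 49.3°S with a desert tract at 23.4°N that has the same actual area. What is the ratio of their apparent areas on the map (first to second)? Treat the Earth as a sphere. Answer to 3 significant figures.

1.41

With standard parallel φ₀ = 42.5°, the equirectangular projection gives x = Rλ cos φ₀, y = Rφ, so h = 1 and k = cos 42.5° / cos φ.
Areal scale at 49.3°: h·k = 1.000 × 1.131 = 1.131.
Areal scale at 23.4°: h·k = 1.000 × 0.8033 = 0.8033.
Ratio = 1.131/0.8033 ≈ 1.41.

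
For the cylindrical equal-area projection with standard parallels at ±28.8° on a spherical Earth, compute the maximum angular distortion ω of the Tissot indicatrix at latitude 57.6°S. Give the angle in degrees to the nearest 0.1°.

54.2°

Cylindrical equal-area (φ₀ = 28.8°): h = cos φ / cos 28.8° along meridians, k = cos 28.8° / cos φ along parallels; h·k = 1.
At 57.6°: h = 0.6115, k = 1.635; principal scales a = 1.635, b = 0.6115.
sin(ω/2) = (a − b)/(a + b) = 1.024/2.247 = 0.4557, so ω = 2 arcsin(0.4557) ≈ 54.2°.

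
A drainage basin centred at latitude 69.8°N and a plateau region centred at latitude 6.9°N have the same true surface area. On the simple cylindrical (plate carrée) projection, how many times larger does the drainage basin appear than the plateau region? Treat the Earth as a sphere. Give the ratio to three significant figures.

For the equirectangular projection with φ₀ = 0 (plate carrée), h = 1 along meridians and k = sec φ along parallels.
Areal scale at 69.8°: h·k = 1.000 × 2.896 = 2.896.
Areal scale at 6.9°: h·k = 1.000 × 1.007 = 1.007.
Ratio = 2.896/1.007 ≈ 2.88.

2.88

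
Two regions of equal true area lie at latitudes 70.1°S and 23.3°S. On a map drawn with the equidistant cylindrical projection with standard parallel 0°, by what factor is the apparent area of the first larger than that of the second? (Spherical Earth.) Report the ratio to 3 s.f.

2.70

In the plate carrée (x = Rλ, y = Rφ), meridians are true-scale (h = 1) and parallels are stretched by k = sec φ.
Areal scale at 70.1°: h·k = 1.000 × 2.938 = 2.938.
Areal scale at 23.3°: h·k = 1.000 × 1.089 = 1.089.
Ratio = 2.938/1.089 ≈ 2.70.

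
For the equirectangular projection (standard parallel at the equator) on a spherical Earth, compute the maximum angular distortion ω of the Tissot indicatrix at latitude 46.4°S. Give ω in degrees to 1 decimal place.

In the plate carrée (x = Rλ, y = Rφ), meridians are true-scale (h = 1) and parallels are stretched by k = sec φ.
At 46.4°: h = 1.000, k = 1.450; principal scales a = 1.450, b = 1.000.
sin(ω/2) = (a − b)/(a + b) = 0.4501/2.450 = 0.1837, so ω = 2 arcsin(0.1837) ≈ 21.2°.

21.2°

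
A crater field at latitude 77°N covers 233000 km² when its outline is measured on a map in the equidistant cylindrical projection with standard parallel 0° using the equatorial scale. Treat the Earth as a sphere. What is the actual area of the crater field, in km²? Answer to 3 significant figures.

Plate carrée maps x = Rλ, y = Rφ. The meridian scale is h = 1 and the parallel scale is k = 1/cos φ = sec φ.
Areal scale = h·k = 1 × sec φ; at 77°, h = 1.000, k = 4.445, so h·k = 4.445.
True area = apparent / (areal scale) = 233000 / 4.445 ≈ 52400 km².

52400 km²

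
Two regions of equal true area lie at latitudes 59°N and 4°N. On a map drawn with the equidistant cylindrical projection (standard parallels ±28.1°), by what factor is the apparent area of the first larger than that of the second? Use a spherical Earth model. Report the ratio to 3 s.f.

1.94

In the equirectangular projection with standard parallel φ₀ = 28.1° (x = Rλ cos φ₀, y = Rφ), meridians are true-scale (h = 1) and the parallel scale is k = cos φ₀ / cos φ.
Areal scale at 59°: h·k = 1.000 × 1.713 = 1.713.
Areal scale at 4°: h·k = 1.000 × 0.8843 = 0.8843.
Ratio = 1.713/0.8843 ≈ 1.94.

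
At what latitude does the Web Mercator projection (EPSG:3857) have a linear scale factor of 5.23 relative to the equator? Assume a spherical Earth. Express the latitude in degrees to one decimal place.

Mercator scale is k = sec φ = 1/cos φ.
1/cos φ = 5.23  ⇒  cos φ = 0.1912  ⇒  φ = arccos(0.1912) ≈ 79.0°.

79.0°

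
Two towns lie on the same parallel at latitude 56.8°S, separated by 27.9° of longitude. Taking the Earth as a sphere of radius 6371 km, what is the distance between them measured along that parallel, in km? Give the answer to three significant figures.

Arc length along a parallel = R cos φ · Δλ (with Δλ in radians).
= 6371 × cos 56.8° × (27.9° × π/180) = 6371 × 0.5476 × 0.4869 ≈ 1700 km.

1700 km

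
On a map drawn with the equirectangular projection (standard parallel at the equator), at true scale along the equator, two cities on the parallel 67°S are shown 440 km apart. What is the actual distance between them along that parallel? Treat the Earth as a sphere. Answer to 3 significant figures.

Plate carrée maps x = Rλ, y = Rφ. The meridian scale is h = 1 and the parallel scale is k = 1/cos φ = sec φ.
Along the parallel at 67°, map distances are exaggerated by k = sec 67° = 2.559.
True distance = 440 / 2.559 = 440 × cos 67° ≈ 172 km.

172 km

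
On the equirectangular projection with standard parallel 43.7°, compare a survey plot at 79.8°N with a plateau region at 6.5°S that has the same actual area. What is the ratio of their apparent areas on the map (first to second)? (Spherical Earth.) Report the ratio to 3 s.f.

5.61

With standard parallel φ₀ = 43.7°, the equirectangular projection gives x = Rλ cos φ₀, y = Rφ, so h = 1 and k = cos 43.7° / cos φ.
Areal scale at 79.8°: h·k = 1.000 × 4.083 = 4.083.
Areal scale at 6.5°: h·k = 1.000 × 0.7276 = 0.7276.
Ratio = 4.083/0.7276 ≈ 5.61.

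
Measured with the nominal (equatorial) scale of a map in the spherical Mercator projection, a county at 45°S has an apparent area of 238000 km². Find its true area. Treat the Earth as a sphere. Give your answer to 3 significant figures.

Mercator is conformal, so the point scale is isotropic: h = k = sec φ = 1/cos φ.
Areal scale = k² = sec²φ = 1/cos²(45°) = 1/0.7071² = 2.000.
True area = apparent / (areal scale) = 238000 / 2.000 ≈ 119000 km².

119000 km²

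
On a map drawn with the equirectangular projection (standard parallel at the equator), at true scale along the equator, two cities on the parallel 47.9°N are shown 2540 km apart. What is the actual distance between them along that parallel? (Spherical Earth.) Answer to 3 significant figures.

1700 km

For the equirectangular projection with φ₀ = 0 (plate carrée), h = 1 along meridians and k = sec φ along parallels.
Along the parallel at 47.9°, map distances are exaggerated by k = sec 47.9° = 1.492.
True distance = 2540 / 1.492 = 2540 × cos 47.9° ≈ 1700 km.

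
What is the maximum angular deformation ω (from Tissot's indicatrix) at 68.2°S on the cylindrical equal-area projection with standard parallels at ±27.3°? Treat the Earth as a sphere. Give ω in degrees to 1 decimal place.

Cylindrical equal-area (φ₀ = 27.3°): h = cos φ / cos 27.3° along meridians, k = cos 27.3° / cos φ along parallels; h·k = 1.
At 68.2°: h = 0.4179, k = 2.393; principal scales a = 2.393, b = 0.4179.
sin(ω/2) = (a − b)/(a + b) = 1.975/2.811 = 0.7026, so ω = 2 arcsin(0.7026) ≈ 89.3°.

89.3°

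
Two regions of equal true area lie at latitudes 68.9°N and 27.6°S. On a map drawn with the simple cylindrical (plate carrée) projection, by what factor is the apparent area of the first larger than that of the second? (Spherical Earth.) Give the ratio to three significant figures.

2.46

For the equirectangular projection with φ₀ = 0 (plate carrée), h = 1 along meridians and k = sec φ along parallels.
Areal scale at 68.9°: h·k = 1.000 × 2.778 = 2.778.
Areal scale at 27.6°: h·k = 1.000 × 1.128 = 1.128.
Ratio = 2.778/1.128 ≈ 2.46.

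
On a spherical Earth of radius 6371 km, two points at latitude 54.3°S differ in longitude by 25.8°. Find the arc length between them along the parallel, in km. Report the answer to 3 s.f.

1670 km

Arc length along a parallel = R cos φ · Δλ (with Δλ in radians).
= 6371 × cos 54.3° × (25.8° × π/180) = 6371 × 0.5835 × 0.4503 ≈ 1670 km.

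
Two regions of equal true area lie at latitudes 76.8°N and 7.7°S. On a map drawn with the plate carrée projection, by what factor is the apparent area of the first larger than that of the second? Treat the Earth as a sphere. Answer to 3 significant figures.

Plate carrée maps x = Rλ, y = Rφ. The meridian scale is h = 1 and the parallel scale is k = 1/cos φ = sec φ.
Areal scale at 76.8°: h·k = 1.000 × 4.379 = 4.379.
Areal scale at 7.7°: h·k = 1.000 × 1.009 = 1.009.
Ratio = 4.379/1.009 ≈ 4.34.

4.34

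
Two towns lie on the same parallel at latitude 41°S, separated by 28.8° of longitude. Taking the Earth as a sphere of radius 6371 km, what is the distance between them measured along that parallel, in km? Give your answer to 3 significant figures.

Arc length along a parallel = R cos φ · Δλ (with Δλ in radians).
= 6371 × cos 41° × (28.8° × π/180) = 6371 × 0.7547 × 0.5027 ≈ 2420 km.

2420 km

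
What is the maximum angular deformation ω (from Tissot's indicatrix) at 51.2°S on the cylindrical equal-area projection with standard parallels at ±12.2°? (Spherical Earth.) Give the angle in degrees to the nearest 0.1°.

49.3°

Cylindrical equal-area (φ₀ = 12.2°): h = cos φ / cos 12.2° along meridians, k = cos 12.2° / cos φ along parallels; h·k = 1.
At 51.2°: h = 0.6411, k = 1.560; principal scales a = 1.560, b = 0.6411.
sin(ω/2) = (a − b)/(a + b) = 0.9188/2.201 = 0.4174, so ω = 2 arcsin(0.4174) ≈ 49.3°.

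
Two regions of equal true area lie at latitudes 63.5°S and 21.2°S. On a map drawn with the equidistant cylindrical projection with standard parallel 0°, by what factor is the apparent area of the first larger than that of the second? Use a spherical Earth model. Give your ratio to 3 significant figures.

Plate carrée maps x = Rλ, y = Rφ. The meridian scale is h = 1 and the parallel scale is k = 1/cos φ = sec φ.
Areal scale at 63.5°: h·k = 1.000 × 2.241 = 2.241.
Areal scale at 21.2°: h·k = 1.000 × 1.073 = 1.073.
Ratio = 2.241/1.073 ≈ 2.09.

2.09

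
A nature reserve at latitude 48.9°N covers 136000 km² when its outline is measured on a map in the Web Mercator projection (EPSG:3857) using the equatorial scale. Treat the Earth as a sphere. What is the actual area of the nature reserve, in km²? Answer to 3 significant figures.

For Mercator, h = k = sec φ (a conformal cylindrical projection has a single point scale, 1/cos φ).
Areal scale = k² = sec²φ = 1/cos²(48.9°) = 1/0.6574² = 2.314.
True area = apparent / (areal scale) = 136000 / 2.314 ≈ 58800 km².

58800 km²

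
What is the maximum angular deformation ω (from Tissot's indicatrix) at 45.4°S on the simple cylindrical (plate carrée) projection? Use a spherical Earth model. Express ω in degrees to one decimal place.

20.2°

In the plate carrée (x = Rλ, y = Rφ), meridians are true-scale (h = 1) and parallels are stretched by k = sec φ.
At 45.4°: h = 1.000, k = 1.424; principal scales a = 1.424, b = 1.000.
sin(ω/2) = (a − b)/(a + b) = 0.4242/2.424 = 0.1750, so ω = 2 arcsin(0.1750) ≈ 20.2°.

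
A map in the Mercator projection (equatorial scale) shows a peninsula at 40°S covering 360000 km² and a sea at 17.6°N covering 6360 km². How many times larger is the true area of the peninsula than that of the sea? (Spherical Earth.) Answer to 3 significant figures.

Since Mercator area scale is 1/cos²φ, the true area equals the apparent area multiplied by cos²φ.
True area of peninsula: 360000 × cos²(40°) = 360000 × 0.5868 = 211300 km².
True area of sea: 6360 × cos²(17.6°) = 6360 × 0.9086 = 5779 km².
Ratio = 211300 / 5779 ≈ 36.6.

36.6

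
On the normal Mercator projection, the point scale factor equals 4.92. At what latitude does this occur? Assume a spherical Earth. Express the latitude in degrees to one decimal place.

Mercator scale is k = sec φ = 1/cos φ.
1/cos φ = 4.92  ⇒  cos φ = 0.2033  ⇒  φ = arccos(0.2033) ≈ 78.3°.

78.3°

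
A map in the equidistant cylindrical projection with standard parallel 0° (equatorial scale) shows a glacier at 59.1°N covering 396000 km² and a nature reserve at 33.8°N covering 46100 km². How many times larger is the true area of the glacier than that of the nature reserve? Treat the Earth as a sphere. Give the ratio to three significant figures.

On the plate carrée, areal scale = h·k = 1 × sec φ, so true area = apparent × cos φ.
True area of glacier: 396000 × cos(59.1°) = 396000 × 0.5135 = 203400 km².
True area of nature reserve: 46100 × cos(33.8°) = 46100 × 0.8310 = 38310 km².
Ratio = 203400 / 38310 ≈ 5.31.

5.31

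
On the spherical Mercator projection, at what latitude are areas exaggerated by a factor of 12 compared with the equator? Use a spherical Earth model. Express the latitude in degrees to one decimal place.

Mercator areal scale is sec²φ.
sec²φ = 12  ⇒  cos²φ = 0.08333  ⇒  cos φ = 0.2887.
φ = arccos(0.2887) ≈ 73.2°.

73.2°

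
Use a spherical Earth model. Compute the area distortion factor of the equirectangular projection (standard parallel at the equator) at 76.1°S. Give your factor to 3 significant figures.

Plate carrée maps x = Rλ, y = Rφ. The meridian scale is h = 1 and the parallel scale is k = 1/cos φ = sec φ.
Areal scale = h·k = 1 × sec φ; at 76.1°, h = 1.000, k = 4.163, so h·k = 4.163.

4.16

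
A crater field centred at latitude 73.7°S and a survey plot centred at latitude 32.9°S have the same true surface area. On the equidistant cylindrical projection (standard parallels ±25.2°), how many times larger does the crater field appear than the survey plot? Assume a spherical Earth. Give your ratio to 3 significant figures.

In the equirectangular projection with standard parallel φ₀ = 25.2° (x = Rλ cos φ₀, y = Rφ), meridians are true-scale (h = 1) and the parallel scale is k = cos φ₀ / cos φ.
Areal scale at 73.7°: h·k = 1.000 × 3.224 = 3.224.
Areal scale at 32.9°: h·k = 1.000 × 1.078 = 1.078.
Ratio = 3.224/1.078 ≈ 2.99.

2.99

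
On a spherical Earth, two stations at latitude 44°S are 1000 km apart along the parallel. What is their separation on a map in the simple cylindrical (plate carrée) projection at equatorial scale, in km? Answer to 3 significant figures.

1390 km

For the equirectangular projection with φ₀ = 0 (plate carrée), h = 1 along meridians and k = sec φ along parallels.
Along the parallel, k = sec 44° = 1/0.7193 = 1.390.
Map distance = 1000 × 1.390 ≈ 1390 km.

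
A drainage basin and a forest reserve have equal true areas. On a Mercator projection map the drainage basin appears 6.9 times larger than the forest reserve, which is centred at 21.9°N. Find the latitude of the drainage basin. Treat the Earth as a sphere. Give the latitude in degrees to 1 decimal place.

69.3°

Mercator areal scale is sec²φ, so apparent-area ratio = sec²φ₁ / sec²φ₂ = cos²φ₂ / cos²φ₁.
cos²φ₂ / cos²φ₁ = 6.9  ⇒  cos φ₁ = cos 21.9° / √6.9 = 0.9278/2.627 = 0.3532.
φ₁ = arccos(0.3532) ≈ 69.3°.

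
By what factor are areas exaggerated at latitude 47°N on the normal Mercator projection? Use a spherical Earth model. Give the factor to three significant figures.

For Mercator, h = k = sec φ (a conformal cylindrical projection has a single point scale, 1/cos φ).
Areal scale = k² = sec²φ = 1/cos²(47°) = 1/0.6820² = 2.150.

2.15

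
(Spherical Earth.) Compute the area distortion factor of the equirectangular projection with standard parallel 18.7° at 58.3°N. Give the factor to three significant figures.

With standard parallel φ₀ = 18.7°, the equirectangular projection gives x = Rλ cos φ₀, y = Rφ, so h = 1 and k = cos 18.7° / cos φ.
Areal scale = h·k = 1 × cos φ₀ / cos φ; at 58.3°, h = 1.000, k = 1.803, so h·k = 1.803.

1.80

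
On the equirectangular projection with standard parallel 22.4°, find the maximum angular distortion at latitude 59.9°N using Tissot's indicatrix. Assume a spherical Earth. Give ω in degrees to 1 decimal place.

34.5°

The equidistant cylindrical projection with φ₀ = 22.4° has h = 1 (meridians true) and k = cos φ₀ / cos φ along parallels.
At 59.9°: h = 1.000, k = 1.844; principal scales a = 1.844, b = 1.000.
sin(ω/2) = (a − b)/(a + b) = 0.8435/2.844 = 0.2966, so ω = 2 arcsin(0.2966) ≈ 34.5°.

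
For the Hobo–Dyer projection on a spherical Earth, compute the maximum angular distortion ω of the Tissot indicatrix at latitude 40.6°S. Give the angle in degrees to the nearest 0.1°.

5.0°

Hobo–Dyer is a cylindrical equal-area projection with standard parallels at ±37.5°. For cylindrical equal-area with standard parallel φ₀, h = cos φ / cos φ₀ and k = cos φ₀ / cos φ, so h·k = 1.
At 40.6°: h = 0.9570, k = 1.045; principal scales a = 1.045, b = 0.9570.
sin(ω/2) = (a − b)/(a + b) = 0.08785/2.002 = 0.04388, so ω = 2 arcsin(0.04388) ≈ 5.0°.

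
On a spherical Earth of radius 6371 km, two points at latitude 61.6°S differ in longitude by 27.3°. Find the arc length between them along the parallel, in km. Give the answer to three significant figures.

Arc length along a parallel = R cos φ · Δλ (with Δλ in radians).
= 6371 × cos 61.6° × (27.3° × π/180) = 6371 × 0.4756 × 0.4765 ≈ 1440 km.

1440 km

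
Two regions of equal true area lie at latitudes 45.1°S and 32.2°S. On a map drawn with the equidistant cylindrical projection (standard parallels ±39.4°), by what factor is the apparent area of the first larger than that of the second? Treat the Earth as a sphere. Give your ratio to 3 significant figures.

In the equirectangular projection with standard parallel φ₀ = 39.4° (x = Rλ cos φ₀, y = Rφ), meridians are true-scale (h = 1) and the parallel scale is k = cos φ₀ / cos φ.
Areal scale at 45.1°: h·k = 1.000 × 1.095 = 1.095.
Areal scale at 32.2°: h·k = 1.000 × 0.9132 = 0.9132.
Ratio = 1.095/0.9132 ≈ 1.20.

1.20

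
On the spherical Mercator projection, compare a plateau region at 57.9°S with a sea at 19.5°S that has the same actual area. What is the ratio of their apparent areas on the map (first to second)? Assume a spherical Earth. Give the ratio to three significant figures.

Mercator is conformal with k = sec φ, so areal scale = k² = sec²φ.
At 57.9°: sec²(57.9°) = 1/0.5314² = 3.541.
At 19.5°: sec²(19.5°) = 1/0.9426² = 1.125.
Ratio = 3.541/1.125 = cos²(19.5°)/cos²(57.9°) ≈ 3.15.

3.15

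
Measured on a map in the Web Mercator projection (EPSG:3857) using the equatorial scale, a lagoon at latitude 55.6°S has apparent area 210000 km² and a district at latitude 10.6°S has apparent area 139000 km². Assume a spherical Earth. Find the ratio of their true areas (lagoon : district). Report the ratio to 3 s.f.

0.499

Mercator's areal exaggeration is sec²φ; hence true area = (apparent area) · cos²φ.
True area of lagoon: 210000 × cos²(55.6°) = 210000 × 0.3192 = 67030 km².
True area of district: 139000 × cos²(10.6°) = 139000 × 0.9662 = 134300 km².
Ratio = 67030 / 134300 ≈ 0.499.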